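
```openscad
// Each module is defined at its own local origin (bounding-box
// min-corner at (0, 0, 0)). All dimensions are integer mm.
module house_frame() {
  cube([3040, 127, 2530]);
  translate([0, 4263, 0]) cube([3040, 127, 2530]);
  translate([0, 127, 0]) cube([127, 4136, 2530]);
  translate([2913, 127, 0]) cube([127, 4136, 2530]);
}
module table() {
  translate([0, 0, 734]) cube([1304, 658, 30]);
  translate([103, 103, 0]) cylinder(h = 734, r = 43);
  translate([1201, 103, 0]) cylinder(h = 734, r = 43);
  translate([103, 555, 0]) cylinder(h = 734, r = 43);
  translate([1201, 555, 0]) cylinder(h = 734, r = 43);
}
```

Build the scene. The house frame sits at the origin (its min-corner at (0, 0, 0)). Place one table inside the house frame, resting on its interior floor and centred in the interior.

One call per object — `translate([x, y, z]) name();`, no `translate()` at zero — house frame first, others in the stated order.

house_frame();
translate([868, 1866, 0]) table();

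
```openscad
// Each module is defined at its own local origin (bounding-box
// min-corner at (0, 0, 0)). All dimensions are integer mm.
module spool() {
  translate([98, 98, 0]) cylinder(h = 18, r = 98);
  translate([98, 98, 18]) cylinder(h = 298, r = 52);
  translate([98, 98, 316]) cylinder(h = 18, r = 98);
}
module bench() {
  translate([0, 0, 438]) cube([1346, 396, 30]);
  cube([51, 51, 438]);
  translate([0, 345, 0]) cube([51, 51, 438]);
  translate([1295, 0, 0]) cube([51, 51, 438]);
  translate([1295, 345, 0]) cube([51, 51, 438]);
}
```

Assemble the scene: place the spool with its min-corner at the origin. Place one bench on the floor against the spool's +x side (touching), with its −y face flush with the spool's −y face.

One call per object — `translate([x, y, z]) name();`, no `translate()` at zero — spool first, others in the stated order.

spool();
translate([196, 0, 0]) bench();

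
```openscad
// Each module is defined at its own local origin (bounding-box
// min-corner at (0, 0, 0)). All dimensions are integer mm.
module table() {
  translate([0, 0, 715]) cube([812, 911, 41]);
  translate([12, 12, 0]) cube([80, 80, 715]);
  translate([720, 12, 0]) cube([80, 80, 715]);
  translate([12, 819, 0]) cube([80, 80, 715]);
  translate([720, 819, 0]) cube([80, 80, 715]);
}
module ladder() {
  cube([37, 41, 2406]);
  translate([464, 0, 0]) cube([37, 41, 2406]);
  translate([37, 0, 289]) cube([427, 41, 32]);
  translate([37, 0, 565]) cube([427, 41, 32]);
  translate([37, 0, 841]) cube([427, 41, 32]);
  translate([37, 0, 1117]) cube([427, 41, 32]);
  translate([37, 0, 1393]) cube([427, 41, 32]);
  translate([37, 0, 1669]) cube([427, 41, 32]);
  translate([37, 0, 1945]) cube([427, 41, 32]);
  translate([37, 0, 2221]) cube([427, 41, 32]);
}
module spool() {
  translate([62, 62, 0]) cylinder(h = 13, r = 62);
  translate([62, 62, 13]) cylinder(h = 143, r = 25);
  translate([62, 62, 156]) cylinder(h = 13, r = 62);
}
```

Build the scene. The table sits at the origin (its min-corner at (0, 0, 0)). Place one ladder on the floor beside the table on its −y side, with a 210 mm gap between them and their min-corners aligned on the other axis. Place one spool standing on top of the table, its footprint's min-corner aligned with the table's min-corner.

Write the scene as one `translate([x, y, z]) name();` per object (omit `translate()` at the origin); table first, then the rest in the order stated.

table();
translate([0, -251, 0]) ladder();
translate([0, 0, 756]) spool();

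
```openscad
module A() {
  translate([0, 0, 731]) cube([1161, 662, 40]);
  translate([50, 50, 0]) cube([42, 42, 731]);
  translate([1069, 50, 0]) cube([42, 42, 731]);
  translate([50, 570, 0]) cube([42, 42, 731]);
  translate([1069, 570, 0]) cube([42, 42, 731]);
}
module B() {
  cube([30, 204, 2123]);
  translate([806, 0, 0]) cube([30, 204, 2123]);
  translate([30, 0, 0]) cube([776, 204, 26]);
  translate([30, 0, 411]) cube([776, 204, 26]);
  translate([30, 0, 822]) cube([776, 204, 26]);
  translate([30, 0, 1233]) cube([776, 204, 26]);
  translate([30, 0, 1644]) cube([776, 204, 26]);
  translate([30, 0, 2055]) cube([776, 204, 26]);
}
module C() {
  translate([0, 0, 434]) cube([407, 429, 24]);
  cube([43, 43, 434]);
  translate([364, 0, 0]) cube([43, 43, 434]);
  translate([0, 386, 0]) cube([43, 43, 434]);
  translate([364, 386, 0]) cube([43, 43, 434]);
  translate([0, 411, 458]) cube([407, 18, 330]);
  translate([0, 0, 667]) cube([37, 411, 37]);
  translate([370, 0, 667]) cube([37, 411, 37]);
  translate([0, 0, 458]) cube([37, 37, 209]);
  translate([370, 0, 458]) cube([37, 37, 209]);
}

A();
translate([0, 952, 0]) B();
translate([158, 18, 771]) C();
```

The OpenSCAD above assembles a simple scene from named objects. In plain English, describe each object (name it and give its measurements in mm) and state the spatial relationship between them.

A is a rectangular dining table. The top is 1161×662×40 mm with its upper surface at z = 771 mm. It stands on four 42×42 mm square legs, each inset 50 mm from the nearest pair of top edges, running from the floor to the underside of the top.

B is an open bookshelf. Two side panels, each 30 mm thick, 204 mm deep and 2123 mm tall, stand 836 mm apart (outside-to-outside). Between them sit 6 shelves, each 26 mm thick and 204 mm deep, spanning the full gap between the sides. The bottom shelf rests on the floor (its underside at z = 0) and the clear gap between one shelf's top and the next shelf's underside is 385 mm.

C is a chair: 407×429 mm seat, 24 mm thick, top at z = 458 mm, on four 43 mm square corner legs flush with the seat edges. A 18 mm thick backrest slab spans the full seat width, extending 330 mm above the seat top, its back face flush with the seat's +y edge. Two armrests of 37×37 mm section run along each side from the seat's front edge to the front of the backrest, top faces 246 mm above the seat top and outer faces flush with the seat's x-edges; a 37×37 mm post under the front of each armrest stands on the seat at the front corner.

The bookshelf is on the floor beside the table on its +y side. The chair is on top of the table.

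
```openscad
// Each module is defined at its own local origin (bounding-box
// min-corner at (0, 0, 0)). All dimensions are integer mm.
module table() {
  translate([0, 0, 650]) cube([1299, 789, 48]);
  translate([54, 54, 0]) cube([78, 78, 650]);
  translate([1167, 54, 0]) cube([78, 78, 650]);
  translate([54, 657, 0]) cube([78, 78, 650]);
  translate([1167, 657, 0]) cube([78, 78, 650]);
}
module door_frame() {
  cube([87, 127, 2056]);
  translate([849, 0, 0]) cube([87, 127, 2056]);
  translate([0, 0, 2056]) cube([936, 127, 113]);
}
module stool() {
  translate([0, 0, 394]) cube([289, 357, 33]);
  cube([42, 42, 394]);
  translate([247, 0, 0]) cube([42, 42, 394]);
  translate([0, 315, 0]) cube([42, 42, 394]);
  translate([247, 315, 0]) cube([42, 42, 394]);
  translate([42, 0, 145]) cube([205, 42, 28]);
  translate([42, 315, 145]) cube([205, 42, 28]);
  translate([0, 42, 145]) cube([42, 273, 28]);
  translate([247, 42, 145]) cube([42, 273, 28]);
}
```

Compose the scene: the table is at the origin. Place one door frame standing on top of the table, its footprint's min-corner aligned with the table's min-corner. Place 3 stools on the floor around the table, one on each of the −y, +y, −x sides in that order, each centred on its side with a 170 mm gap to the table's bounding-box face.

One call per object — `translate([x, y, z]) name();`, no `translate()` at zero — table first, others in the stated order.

table();
translate([0, 0, 698]) door_frame();
translate([505, -527, 0]) stool();
translate([505, 959, 0]) stool();
translate([-459, 216, 0]) stool();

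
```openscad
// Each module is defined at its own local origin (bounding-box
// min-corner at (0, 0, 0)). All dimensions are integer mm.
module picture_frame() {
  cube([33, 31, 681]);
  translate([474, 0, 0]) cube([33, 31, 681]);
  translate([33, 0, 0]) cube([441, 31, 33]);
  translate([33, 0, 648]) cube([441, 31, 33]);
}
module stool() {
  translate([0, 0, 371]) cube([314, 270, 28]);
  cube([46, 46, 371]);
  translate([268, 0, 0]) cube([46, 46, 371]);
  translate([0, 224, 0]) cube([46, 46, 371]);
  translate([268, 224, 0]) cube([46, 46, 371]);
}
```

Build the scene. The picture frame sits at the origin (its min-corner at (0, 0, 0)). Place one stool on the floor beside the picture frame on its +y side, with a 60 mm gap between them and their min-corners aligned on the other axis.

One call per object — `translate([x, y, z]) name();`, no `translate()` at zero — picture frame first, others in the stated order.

picture_frame();
translate([0, 91, 0]) stool();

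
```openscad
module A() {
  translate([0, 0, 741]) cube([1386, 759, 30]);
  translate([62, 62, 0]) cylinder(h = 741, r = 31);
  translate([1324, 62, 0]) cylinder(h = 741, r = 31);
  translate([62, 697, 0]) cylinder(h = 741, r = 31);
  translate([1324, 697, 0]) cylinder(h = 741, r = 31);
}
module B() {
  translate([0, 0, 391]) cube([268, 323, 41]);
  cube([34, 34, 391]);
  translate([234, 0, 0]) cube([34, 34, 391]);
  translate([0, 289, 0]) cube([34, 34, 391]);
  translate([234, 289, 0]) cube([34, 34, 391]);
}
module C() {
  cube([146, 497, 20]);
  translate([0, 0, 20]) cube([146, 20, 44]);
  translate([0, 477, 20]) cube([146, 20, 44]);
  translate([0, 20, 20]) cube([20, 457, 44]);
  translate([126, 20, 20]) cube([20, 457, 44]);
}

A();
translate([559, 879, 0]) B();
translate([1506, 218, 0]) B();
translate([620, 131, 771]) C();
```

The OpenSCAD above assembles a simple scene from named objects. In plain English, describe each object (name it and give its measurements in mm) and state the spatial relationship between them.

A is a table with a 1386×759 mm rectangular top, 30 mm thick, top surface at z = 771 mm, supported by four round legs of 62 mm diameter, each leg's bounding box inset 31 mm from the nearest pair of top edges, running from the floor.

B is a four-legged stool. The seat is a 268×323×41 mm slab whose top surface is at z = 432 mm; four square legs, each 34×34 mm in cross-section, run from the floor (z = 0) to the underside of the seat, each flush with a corner of the seat.

C is an open storage box with external size 146×497×64 mm and wall thickness 20 mm (the base is also 20 mm thick). The base covers the whole footprint; the four walls stand on the base, with the y-facing walls full-width and the x-facing walls fitting between their inner faces.

Two stools sit around the table at the +y, +x sides. The open box is on top of the table, centred.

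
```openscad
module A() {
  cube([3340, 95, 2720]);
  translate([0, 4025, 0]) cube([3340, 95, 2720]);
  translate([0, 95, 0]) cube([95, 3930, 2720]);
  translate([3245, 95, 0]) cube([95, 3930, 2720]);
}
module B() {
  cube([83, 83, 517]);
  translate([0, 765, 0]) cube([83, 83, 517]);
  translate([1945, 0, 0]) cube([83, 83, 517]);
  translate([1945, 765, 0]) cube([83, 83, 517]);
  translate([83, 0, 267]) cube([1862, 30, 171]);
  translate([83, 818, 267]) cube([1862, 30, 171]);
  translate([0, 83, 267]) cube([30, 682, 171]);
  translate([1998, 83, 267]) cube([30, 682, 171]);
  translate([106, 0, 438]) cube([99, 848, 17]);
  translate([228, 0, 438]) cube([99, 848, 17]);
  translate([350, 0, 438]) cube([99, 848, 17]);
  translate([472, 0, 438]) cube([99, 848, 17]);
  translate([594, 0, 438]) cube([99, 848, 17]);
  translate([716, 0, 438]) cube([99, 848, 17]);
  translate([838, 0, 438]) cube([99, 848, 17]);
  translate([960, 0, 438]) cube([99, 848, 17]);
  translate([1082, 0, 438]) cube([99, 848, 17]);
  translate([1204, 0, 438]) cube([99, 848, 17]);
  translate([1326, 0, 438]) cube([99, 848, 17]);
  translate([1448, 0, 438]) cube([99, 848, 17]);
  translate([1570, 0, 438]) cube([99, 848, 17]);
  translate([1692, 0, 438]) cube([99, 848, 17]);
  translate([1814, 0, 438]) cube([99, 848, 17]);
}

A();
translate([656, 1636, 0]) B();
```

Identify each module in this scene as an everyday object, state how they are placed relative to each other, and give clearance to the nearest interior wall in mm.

Clearances: x = 561, y = 1541; minimum 561 mm.

A is a house frame. B is a bed frame. The bed frame sits inside the house frame, centred. The clearance to the nearest interior wall is 561 mm.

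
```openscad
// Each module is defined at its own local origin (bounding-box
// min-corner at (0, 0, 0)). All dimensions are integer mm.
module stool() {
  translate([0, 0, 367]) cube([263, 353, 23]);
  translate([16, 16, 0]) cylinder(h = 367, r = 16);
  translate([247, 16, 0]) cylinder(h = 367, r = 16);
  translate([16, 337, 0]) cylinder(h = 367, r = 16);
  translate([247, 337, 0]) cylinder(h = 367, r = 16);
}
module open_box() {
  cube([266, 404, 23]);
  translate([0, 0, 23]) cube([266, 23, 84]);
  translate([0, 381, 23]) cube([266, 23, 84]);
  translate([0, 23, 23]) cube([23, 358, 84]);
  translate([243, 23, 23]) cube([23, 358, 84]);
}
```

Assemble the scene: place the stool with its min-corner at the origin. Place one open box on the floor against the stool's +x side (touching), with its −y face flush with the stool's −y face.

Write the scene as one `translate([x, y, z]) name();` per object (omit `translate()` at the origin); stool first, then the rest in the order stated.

stool();
translate([263, 0, 0]) open_box();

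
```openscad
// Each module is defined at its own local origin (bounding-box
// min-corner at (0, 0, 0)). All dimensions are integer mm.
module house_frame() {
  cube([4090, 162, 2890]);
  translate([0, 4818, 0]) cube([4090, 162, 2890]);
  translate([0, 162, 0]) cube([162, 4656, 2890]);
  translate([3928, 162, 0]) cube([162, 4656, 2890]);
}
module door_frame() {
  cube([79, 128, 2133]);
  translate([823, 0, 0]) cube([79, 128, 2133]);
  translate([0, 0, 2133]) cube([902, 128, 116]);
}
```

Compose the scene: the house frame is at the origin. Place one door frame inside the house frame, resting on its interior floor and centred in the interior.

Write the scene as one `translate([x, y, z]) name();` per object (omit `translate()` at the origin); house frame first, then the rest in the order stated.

house_frame();
translate([1594, 2426, 0]) door_frame();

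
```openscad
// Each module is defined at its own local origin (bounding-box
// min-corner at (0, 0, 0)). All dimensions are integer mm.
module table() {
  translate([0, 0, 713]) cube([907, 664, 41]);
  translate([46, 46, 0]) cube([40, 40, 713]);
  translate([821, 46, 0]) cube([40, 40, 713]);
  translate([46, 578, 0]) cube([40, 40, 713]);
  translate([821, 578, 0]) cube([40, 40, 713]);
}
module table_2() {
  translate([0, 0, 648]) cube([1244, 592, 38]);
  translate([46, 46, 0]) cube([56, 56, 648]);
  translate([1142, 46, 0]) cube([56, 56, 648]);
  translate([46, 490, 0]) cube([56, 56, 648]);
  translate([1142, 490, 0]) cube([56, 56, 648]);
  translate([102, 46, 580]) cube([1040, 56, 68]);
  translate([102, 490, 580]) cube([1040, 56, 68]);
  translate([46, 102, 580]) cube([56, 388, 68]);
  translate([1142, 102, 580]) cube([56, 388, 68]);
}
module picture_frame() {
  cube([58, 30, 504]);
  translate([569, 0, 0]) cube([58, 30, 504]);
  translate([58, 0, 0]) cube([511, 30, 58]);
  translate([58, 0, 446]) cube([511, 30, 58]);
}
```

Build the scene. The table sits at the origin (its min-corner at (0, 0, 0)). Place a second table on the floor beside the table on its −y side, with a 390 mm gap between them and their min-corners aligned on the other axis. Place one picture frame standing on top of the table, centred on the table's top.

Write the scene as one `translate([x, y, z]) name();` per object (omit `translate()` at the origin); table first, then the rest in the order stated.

table();
translate([0, -982, 0]) table_2();
translate([140, 317, 754]) picture_frame();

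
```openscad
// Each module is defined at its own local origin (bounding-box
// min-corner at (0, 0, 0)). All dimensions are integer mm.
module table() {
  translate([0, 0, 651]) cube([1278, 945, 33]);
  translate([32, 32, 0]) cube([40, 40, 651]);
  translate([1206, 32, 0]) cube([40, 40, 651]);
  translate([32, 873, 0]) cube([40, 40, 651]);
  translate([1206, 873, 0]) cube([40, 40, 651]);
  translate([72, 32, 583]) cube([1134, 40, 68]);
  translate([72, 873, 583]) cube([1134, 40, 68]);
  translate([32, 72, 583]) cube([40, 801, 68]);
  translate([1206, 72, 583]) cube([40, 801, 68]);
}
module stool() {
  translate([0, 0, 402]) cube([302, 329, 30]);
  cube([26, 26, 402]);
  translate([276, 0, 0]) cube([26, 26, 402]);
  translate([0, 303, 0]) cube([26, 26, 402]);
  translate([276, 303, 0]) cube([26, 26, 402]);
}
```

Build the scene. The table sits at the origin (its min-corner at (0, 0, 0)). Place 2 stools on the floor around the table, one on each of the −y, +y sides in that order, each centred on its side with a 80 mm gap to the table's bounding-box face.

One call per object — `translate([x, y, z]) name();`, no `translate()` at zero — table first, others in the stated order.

table();
translate([488, -409, 0]) stool();
translate([488, 1025, 0]) stool();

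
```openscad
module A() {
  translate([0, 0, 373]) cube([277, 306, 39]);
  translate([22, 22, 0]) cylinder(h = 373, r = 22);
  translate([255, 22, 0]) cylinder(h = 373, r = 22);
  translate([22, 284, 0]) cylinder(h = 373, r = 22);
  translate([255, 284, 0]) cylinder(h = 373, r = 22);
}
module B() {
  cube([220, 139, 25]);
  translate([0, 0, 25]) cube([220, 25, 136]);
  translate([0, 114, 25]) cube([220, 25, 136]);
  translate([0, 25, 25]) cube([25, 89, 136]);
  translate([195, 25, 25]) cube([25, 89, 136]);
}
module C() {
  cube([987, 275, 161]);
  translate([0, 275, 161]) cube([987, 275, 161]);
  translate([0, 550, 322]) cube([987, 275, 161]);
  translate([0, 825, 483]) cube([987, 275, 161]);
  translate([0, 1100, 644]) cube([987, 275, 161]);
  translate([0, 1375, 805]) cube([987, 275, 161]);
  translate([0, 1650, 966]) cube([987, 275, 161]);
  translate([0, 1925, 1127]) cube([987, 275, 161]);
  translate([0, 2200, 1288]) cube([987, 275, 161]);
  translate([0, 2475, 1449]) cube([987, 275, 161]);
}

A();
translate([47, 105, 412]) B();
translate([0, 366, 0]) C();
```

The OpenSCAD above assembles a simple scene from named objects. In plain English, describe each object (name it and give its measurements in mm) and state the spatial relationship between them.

A is a simple wooden stool: a rectangular seat 277 mm (x) by 306 mm (y), 39 mm thick, top face at z = 412 mm, on four round legs, each 44 mm in diameter. The legs rest on z = 0, each leg's axis is inset half a diameter from the nearest pair of seat edges (so the leg's bounding box is flush with the corner).

B is an open-topped rectangular box: outside dimensions 220×139×161 mm, with a uniform wall and base thickness of 25 mm. The base is a full 220×139 slab on the floor; four walls sit on top of the base. The front and back walls (the −y and +y sides) span the full width; the two side walls fit between them.

C is a straight staircase of 10 solid steps. Each step is 987 mm wide (x), 275 mm deep (y, the going) and 161 mm tall (the rise). The first step rests on the floor; each subsequent step sits one going further in +y and one rise higher in +z, directly behind and above the previous step with no overlap.

The open box is on top of the stool. The staircase is on the floor beside the stool on its +y side.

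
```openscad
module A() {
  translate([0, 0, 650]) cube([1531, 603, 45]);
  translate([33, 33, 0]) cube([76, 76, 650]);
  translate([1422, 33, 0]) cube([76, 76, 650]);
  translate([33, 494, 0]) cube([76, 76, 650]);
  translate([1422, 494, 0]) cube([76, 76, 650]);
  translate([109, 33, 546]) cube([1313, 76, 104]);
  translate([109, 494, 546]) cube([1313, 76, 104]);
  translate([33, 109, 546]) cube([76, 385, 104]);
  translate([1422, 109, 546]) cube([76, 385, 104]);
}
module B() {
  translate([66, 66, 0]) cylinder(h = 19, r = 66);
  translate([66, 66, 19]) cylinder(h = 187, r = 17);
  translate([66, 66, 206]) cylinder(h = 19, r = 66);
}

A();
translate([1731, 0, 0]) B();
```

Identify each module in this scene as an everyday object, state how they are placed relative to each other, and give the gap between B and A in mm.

A is a table. B is a spool. The spool is on the floor beside the table on its +x side. The gap between the spool and the table is 200 mm.

The spool's nearest face is 200 mm from the table's +x face.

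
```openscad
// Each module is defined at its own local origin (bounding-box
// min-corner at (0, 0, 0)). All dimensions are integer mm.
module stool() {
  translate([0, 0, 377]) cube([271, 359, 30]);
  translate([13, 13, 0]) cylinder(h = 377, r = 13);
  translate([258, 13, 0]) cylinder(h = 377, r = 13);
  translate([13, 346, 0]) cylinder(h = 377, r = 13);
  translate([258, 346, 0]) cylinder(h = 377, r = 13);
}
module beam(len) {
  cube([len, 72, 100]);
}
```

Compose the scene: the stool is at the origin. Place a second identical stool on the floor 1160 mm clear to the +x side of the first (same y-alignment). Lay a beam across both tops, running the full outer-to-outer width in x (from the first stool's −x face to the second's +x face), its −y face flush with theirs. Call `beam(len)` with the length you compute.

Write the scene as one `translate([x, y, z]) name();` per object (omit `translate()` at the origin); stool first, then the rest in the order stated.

stool();
translate([1431, 0, 0]) stool();
translate([0, 0, 407]) beam(1702);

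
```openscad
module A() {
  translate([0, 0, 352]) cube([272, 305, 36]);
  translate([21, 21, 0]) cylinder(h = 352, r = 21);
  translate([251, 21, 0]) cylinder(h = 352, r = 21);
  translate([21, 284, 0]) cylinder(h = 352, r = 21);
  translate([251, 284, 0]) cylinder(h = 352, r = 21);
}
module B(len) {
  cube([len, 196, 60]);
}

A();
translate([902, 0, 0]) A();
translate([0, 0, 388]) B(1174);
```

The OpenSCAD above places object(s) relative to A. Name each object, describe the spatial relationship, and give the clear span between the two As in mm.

Second stool starts at x = 902; first ends at x = 272; clear span = 902 − 272 = 630 mm.

A is a stool. B is a beam. A beam spans the tops of two stools. The clear span between the two stools is 630 mm.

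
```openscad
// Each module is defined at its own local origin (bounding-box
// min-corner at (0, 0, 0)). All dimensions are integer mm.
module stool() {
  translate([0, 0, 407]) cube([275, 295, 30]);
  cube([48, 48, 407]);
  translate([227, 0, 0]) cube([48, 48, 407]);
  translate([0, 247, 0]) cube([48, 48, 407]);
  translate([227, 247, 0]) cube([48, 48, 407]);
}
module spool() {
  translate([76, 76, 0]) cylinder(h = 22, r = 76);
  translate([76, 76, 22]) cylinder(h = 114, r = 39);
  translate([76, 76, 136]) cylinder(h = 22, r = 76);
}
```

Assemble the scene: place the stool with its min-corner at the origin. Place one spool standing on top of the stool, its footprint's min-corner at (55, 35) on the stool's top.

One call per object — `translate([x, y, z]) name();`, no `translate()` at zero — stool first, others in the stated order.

stool();
translate([55, 35, 437]) spool();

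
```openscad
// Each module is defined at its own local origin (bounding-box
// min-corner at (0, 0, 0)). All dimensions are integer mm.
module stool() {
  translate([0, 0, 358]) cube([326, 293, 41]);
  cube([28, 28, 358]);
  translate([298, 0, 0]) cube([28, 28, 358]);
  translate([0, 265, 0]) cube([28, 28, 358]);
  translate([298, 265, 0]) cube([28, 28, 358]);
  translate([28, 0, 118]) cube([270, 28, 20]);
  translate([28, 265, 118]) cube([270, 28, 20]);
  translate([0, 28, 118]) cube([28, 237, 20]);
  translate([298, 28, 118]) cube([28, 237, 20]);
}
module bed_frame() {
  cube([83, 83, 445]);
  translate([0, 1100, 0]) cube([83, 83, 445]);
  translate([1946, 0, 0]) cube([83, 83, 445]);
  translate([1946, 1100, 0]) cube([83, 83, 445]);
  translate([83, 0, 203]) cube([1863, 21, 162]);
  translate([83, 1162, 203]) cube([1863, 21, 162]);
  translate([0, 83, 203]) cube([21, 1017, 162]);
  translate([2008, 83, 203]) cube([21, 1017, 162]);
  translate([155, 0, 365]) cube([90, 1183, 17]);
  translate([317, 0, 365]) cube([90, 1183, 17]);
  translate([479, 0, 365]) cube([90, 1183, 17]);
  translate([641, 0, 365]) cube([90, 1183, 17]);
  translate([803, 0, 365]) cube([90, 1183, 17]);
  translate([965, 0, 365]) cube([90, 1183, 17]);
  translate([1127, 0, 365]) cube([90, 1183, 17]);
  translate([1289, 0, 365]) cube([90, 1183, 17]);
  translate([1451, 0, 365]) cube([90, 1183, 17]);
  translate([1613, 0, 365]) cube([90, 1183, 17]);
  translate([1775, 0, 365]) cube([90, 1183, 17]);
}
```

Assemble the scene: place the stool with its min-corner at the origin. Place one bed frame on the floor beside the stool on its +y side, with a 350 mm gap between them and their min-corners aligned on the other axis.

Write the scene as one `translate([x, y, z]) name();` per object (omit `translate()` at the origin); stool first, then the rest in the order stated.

stool();
translate([0, 643, 0]) bed_frame();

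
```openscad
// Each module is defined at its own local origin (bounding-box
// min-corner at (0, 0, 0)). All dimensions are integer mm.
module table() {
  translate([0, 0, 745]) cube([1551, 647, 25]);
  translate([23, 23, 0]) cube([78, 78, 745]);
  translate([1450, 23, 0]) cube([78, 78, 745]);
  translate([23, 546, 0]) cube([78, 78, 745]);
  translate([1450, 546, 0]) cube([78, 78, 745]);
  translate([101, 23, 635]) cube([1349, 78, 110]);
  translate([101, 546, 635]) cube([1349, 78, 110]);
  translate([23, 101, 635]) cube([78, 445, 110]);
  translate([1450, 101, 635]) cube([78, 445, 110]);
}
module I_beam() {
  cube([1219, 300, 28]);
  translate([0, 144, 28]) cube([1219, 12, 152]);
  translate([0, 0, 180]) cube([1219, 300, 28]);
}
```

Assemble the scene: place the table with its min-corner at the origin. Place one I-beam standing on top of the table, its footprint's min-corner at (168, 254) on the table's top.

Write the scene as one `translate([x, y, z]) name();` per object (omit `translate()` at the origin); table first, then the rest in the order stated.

table();
translate([168, 254, 770]) I_beam();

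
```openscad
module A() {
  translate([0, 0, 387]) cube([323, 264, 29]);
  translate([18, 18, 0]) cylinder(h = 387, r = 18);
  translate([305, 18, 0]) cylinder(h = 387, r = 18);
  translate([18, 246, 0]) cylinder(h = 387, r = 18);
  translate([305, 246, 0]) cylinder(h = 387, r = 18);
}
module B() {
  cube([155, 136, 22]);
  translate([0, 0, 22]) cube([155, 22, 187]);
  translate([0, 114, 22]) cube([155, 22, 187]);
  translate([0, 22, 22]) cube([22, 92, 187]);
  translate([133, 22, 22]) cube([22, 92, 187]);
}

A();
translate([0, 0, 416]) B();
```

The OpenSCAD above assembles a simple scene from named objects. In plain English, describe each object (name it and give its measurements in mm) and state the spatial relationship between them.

A is a simple wooden stool: a rectangular seat 323 mm (x) by 264 mm (y), 29 mm thick, top face at z = 416 mm, on four round legs, each 36 mm in diameter. The legs rest on z = 0, each leg's axis is inset half a diameter from the nearest pair of seat edges (so the leg's bounding box is flush with the corner).

B is an open storage box with external size 155×136×209 mm and wall thickness 22 mm (the base is also 22 mm thick). The base covers the whole footprint; the four walls stand on the base, with the y-facing walls full-width and the x-facing walls fitting between their inner faces.

The open box is on top of the stool.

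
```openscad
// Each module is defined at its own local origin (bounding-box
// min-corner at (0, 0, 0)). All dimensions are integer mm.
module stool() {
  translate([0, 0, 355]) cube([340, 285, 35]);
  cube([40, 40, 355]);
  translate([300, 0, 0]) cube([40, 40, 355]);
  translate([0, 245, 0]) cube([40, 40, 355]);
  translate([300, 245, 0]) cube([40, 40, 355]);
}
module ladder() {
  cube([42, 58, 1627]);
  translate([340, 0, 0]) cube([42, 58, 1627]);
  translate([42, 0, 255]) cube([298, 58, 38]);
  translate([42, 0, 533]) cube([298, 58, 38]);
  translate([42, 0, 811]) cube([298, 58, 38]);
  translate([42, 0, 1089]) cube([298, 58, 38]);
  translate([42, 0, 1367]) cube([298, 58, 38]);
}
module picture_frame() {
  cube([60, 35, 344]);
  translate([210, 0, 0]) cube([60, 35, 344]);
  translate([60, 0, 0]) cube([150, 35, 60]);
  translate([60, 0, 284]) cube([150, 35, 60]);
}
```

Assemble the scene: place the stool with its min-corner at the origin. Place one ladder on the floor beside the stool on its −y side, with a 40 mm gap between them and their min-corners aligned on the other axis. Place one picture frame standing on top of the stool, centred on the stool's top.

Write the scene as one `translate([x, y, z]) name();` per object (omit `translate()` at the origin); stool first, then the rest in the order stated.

stool();
translate([0, -98, 0]) ladder();
translate([35, 125, 390]) picture_frame();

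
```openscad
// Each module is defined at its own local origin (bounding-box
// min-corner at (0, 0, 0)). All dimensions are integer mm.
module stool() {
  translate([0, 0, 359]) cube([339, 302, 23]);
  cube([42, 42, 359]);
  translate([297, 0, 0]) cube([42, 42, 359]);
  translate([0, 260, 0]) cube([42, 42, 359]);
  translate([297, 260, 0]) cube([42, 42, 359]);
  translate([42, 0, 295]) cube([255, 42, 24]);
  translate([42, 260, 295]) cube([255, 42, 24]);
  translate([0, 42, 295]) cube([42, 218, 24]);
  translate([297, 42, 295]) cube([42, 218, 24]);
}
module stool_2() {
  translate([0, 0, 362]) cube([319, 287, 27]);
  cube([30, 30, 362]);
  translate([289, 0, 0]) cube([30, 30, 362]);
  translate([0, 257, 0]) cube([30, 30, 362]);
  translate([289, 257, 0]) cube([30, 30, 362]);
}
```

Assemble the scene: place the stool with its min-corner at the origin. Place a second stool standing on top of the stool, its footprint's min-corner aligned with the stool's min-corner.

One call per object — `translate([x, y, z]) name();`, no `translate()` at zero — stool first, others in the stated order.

stool();
translate([0, 0, 382]) stool_2();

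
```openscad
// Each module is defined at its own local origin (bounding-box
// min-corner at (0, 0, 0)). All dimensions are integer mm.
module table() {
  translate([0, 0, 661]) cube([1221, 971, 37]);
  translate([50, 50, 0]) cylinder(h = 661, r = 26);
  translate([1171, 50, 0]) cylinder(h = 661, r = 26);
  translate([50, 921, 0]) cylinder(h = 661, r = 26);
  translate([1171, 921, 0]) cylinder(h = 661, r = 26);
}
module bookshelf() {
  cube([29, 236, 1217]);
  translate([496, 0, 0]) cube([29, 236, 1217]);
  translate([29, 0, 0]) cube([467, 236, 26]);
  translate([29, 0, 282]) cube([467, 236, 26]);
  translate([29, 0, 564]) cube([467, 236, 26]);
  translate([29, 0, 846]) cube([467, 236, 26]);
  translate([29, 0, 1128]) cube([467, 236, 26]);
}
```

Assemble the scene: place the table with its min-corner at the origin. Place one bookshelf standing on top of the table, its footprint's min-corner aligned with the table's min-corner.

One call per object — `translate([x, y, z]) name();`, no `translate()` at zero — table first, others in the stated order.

table();
translate([0, 0, 698]) bookshelf();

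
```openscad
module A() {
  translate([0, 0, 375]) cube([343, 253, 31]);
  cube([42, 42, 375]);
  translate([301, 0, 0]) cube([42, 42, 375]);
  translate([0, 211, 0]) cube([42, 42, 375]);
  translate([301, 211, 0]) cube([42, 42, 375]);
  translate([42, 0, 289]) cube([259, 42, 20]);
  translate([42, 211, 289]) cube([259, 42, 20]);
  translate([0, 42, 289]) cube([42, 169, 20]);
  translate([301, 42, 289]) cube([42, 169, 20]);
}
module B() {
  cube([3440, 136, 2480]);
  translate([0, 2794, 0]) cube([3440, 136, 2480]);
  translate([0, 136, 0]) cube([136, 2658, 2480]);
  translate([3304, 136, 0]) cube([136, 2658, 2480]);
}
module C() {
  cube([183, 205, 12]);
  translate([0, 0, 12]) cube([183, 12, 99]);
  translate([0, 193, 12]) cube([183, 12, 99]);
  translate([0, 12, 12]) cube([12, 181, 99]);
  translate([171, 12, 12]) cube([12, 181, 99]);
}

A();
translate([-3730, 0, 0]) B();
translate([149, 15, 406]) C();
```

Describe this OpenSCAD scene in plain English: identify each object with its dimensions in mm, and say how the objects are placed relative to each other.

A is a four-legged stool. The seat is 343×253 mm, 31 mm thick, top at z = 406 mm. It stands on four square legs, each 42×42 mm in cross-section, from z = 0 to the seat underside, each flush with a corner of the seat. Four stretchers, 42 mm wide and 20 mm tall, connect adjacent legs with their undersides at z = 289 mm, each running between the inner faces of the legs it joins and aligned with the legs' outer faces on the other axis.

B is a box-shaped house frame (walls only): outside footprint 3440×2930 mm, wall height 2480 mm, wall thickness 136 mm. The two y-facing walls run the full x-width; the two x-facing walls fit between the inner faces of the y-facing walls.

C is an open storage box with external size 183×205×111 mm and wall thickness 12 mm (the base is also 12 mm thick). The base covers the whole footprint; the four walls stand on the base, with the y-facing walls full-width and the x-facing walls fitting between their inner faces.

The house frame is on the floor beside the stool on its −x side. The open box is on top of the stool.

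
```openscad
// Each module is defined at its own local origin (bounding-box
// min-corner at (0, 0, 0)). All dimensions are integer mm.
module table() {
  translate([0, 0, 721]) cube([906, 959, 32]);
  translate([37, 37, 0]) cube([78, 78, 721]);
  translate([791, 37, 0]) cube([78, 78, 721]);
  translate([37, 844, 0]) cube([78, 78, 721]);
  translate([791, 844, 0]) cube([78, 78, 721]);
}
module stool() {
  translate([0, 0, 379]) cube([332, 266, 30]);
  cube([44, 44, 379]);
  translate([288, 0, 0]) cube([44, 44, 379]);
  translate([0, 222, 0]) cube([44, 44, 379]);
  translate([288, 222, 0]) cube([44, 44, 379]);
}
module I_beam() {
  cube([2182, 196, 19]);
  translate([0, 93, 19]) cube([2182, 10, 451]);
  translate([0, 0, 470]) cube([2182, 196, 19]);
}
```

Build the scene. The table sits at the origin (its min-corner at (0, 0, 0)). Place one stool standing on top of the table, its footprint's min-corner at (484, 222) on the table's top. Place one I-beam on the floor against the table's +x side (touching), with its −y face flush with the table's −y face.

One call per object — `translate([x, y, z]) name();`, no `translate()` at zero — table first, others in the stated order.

table();
translate([484, 222, 753]) stool();
translate([906, 0, 0]) I_beam();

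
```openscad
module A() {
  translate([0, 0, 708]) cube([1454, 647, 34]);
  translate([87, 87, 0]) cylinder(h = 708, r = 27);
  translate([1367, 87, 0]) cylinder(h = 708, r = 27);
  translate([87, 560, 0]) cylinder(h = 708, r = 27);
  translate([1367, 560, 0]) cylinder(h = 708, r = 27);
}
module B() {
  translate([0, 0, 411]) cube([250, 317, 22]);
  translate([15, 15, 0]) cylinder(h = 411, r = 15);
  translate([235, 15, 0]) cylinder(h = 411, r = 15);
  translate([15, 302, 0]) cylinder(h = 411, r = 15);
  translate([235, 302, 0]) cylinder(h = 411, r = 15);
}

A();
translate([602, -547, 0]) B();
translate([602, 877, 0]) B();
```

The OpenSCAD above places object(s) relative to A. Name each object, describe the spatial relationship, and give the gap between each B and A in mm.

A is a table. B is a stool. Two stools sit around the table at the −y, +y sides. The gap between each stool and the table is 230 mm.

Each stool's nearest face is 230 mm from the table's bounding box.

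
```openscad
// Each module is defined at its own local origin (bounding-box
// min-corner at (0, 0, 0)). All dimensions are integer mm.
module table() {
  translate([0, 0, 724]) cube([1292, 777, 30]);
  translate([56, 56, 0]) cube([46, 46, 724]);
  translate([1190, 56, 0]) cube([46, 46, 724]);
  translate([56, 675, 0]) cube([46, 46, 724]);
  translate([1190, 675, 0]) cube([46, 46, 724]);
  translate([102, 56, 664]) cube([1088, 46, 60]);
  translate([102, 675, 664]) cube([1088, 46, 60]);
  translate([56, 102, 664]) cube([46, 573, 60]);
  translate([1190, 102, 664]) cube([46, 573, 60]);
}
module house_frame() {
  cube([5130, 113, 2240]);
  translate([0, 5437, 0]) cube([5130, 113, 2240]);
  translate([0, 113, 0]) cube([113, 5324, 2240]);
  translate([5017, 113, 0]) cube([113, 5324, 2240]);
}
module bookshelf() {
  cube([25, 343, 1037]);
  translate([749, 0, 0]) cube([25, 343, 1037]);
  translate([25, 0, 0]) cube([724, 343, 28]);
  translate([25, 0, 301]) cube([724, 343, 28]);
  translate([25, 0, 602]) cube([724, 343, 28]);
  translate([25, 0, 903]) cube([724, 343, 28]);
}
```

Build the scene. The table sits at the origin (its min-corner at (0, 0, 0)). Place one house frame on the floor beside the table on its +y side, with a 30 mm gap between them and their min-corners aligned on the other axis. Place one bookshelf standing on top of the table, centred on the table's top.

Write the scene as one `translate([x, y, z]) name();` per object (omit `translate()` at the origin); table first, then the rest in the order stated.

table();
translate([0, 807, 0]) house_frame();
translate([259, 217, 754]) bookshelf();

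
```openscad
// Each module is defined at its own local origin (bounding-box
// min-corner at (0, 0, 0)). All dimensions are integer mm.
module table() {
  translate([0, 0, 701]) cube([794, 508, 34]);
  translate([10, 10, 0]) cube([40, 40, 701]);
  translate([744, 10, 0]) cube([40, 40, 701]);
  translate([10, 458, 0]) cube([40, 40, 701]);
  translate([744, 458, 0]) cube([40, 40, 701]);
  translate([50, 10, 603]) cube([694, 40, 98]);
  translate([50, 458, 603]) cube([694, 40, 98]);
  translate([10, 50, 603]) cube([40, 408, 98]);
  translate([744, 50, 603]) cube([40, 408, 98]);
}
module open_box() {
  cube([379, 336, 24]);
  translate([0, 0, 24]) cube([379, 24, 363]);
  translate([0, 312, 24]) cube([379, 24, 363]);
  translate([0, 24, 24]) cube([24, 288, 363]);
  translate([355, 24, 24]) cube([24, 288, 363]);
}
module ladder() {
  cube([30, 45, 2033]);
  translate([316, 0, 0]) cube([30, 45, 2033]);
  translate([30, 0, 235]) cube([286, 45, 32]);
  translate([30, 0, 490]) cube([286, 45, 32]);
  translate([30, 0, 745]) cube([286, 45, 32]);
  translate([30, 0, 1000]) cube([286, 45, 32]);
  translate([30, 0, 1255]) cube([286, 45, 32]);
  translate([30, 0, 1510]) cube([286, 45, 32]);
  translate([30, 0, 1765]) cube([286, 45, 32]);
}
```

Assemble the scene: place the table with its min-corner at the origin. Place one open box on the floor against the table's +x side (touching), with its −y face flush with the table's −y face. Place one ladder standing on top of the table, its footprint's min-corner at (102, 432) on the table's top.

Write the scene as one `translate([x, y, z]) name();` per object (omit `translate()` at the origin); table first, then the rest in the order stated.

table();
translate([794, 0, 0]) open_box();
translate([102, 432, 735]) ladder();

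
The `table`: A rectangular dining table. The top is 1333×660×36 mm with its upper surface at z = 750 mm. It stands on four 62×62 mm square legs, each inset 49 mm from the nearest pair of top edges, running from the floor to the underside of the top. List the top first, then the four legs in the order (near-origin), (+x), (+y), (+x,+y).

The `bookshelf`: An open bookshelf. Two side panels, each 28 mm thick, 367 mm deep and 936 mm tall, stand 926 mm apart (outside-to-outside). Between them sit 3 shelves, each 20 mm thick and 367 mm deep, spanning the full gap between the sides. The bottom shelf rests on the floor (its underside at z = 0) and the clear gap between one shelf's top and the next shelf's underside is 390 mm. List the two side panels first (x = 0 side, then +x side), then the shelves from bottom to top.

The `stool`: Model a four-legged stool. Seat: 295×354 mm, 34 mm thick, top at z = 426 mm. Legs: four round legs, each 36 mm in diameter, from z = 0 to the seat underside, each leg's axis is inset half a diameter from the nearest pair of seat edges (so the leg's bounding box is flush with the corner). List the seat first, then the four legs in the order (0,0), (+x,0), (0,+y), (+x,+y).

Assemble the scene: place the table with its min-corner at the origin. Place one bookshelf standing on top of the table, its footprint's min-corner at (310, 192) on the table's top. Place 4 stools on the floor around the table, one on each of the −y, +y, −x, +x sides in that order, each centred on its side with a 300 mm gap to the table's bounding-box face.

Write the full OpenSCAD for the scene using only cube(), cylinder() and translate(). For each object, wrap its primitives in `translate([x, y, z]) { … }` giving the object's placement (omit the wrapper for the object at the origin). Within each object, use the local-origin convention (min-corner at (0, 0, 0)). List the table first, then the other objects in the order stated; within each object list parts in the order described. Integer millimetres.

translate([0, 0, 714]) cube([1333, 660, 36]);
translate([49, 49, 0]) cube([62, 62, 714]);
translate([1222, 49, 0]) cube([62, 62, 714]);
translate([49, 549, 0]) cube([62, 62, 714]);
translate([1222, 549, 0]) cube([62, 62, 714]);
translate([310, 192, 750]) {
  cube([28, 367, 936]);
  translate([898, 0, 0]) cube([28, 367, 936]);
  translate([28, 0, 0]) cube([870, 367, 20]);
  translate([28, 0, 410]) cube([870, 367, 20]);
  translate([28, 0, 820]) cube([870, 367, 20]);
}
translate([519, -654, 0]) {
  translate([0, 0, 392]) cube([295, 354, 34]);
  translate([18, 18, 0]) cylinder(h = 392, r = 18);
  translate([277, 18, 0]) cylinder(h = 392, r = 18);
  translate([18, 336, 0]) cylinder(h = 392, r = 18);
  translate([277, 336, 0]) cylinder(h = 392, r = 18);
}
translate([519, 960, 0]) {
  translate([0, 0, 392]) cube([295, 354, 34]);
  translate([18, 18, 0]) cylinder(h = 392, r = 18);
  translate([277, 18, 0]) cylinder(h = 392, r = 18);
  translate([18, 336, 0]) cylinder(h = 392, r = 18);
  translate([277, 336, 0]) cylinder(h = 392, r = 18);
}
translate([-595, 153, 0]) {
  translate([0, 0, 392]) cube([295, 354, 34]);
  translate([18, 18, 0]) cylinder(h = 392, r = 18);
  translate([277, 18, 0]) cylinder(h = 392, r = 18);
  translate([18, 336, 0]) cylinder(h = 392, r = 18);
  translate([277, 336, 0]) cylinder(h = 392, r = 18);
}
translate([1633, 153, 0]) {
  translate([0, 0, 392]) cube([295, 354, 34]);
  translate([18, 18, 0]) cylinder(h = 392, r = 18);
  translate([277, 18, 0]) cylinder(h = 392, r = 18);
  translate([18, 336, 0]) cylinder(h = 392, r = 18);
  translate([277, 336, 0]) cylinder(h = 392, r = 18);
}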